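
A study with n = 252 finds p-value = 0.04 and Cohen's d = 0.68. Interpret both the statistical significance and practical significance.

Statistically significant (p = 0.04 < 0.05). Cohen's d = 0.68 indicates a medium effect size. Both statistical and practical significance should be considered.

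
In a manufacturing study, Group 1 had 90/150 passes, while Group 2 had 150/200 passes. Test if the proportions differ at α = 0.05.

p̂₁ = 0.6, p̂₂ = 0.75, pooled p̂ = 0.686. z = -2.991. Critical: ±1.96. Reject H₀.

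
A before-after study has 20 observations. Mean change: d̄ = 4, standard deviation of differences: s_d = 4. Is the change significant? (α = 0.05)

t = d̄/(s_d/√n) = 4/(4/√20) = 4.472. df = 19, critical t = ±2.093. Reject H₀.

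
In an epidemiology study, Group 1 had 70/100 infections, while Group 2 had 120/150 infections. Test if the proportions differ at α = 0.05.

p̂₁ = 0.7, p̂₂ = 0.8, pooled p̂ = 0.76. z = -1.814. Critical: ±1.96. Fail to reject H₀.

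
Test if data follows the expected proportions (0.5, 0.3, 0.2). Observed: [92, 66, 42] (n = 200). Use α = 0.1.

Expected: [100.0, 60.0, 40.0]. χ² = 1.34. df = 2, critical = 4.605. Fail to reject H₀.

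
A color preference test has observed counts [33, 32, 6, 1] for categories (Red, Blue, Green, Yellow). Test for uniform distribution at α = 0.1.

Expected = 18 each. χ² = Σ(O-E)²/E = 47.444. df = 3, critical value = 6.251. Reject H₀.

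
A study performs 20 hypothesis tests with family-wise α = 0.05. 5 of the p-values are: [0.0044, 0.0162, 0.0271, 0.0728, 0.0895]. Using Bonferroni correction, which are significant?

Bonferroni α = 0.05/20 = 0.0025. None of the given p-values are significant.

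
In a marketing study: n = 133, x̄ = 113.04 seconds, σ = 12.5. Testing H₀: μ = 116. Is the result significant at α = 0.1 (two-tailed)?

z = (113.04 - 116)/(12.5/√133) = -2.731. Since |z| > 1.645, significant at α = 0.1.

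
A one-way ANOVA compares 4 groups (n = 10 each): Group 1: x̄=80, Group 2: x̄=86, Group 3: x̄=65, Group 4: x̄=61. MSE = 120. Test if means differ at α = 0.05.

Grand mean = 73.0. SS_between = 4260.0, MS_between = 1420.0. F = 11.833, F_crit ≈ 2.866. Reject H₀.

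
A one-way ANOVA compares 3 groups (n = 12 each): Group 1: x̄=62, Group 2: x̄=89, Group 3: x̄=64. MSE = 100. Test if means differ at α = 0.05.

Grand mean = 71.67. SS_between = 5432.0, MS_between = 2716.0. F = 27.16, F_crit ≈ 3.285. Reject H₀.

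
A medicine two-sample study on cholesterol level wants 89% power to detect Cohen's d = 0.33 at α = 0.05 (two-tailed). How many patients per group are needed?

z_{α/2} = 1.96, z_β = Φ⁻¹(0.89) = 1.227. For small effect (d = 0.33): n per group = 2(z_{α/2} + z_β)²/d² = 2(1.96 + 1.227)²/0.33² = 186.5 → 187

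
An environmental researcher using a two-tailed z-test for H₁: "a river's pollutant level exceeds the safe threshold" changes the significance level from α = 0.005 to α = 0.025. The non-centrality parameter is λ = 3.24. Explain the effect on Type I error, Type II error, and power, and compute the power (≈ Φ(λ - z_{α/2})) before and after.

Increasing α from 0.005 to 0.025:
• Type I error rate increases (α is the Type I rate by definition).
• Critical value moves from z_{α/2} = 2.807 to 2.241, so power = Φ(λ - z_{α/2}) goes from Φ(3.24 - 2.807) = 0.667 to Φ(3.24 - 2.241) = 0.841.
• Type II error rate β = 1 - power therefore decreases (0.333 → 0.159).
Appropriate when false negatives are costly — here, allowing unsafe pollution to continue.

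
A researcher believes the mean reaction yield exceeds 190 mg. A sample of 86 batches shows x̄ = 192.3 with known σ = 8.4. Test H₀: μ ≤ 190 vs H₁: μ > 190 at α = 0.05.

z = 2.539. Critical value: 1.645. Reject H₀.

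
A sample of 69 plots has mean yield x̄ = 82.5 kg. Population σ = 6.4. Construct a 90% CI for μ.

CI = x̄ ± z*(σ/√n) = 82.5 ± 1.645(6.4/√69) = 82.5 ± 1.27 = (81.23, 83.77)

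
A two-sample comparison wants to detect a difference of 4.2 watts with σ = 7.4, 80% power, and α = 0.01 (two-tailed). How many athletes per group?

n per group = 2(z_α/2 + z_β)²σ²/d² = 2×(2.576 + 0.84)²×7.4²/4.2² = 72.4 → n = 73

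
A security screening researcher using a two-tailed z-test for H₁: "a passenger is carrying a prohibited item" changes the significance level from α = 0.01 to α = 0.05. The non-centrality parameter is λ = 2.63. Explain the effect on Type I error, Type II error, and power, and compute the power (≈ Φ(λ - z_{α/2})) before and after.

Increasing α from 0.01 to 0.05:
• Type I error rate increases (α is the Type I rate by definition).
• Critical value moves from z_{α/2} = 2.576 to 1.96, so power = Φ(λ - z_{α/2}) goes from Φ(2.63 - 2.576) = 0.522 to Φ(2.63 - 1.96) = 0.749.
• Type II error rate β = 1 - power therefore decreases (0.478 → 0.251).
Appropriate when false negatives are costly — here, letting a prohibited item through — security breach.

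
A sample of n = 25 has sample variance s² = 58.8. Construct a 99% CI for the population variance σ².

df = 24. χ²_{0.005} = 45.559, χ²_{0.995} = 9.886. CI for σ² = ((n-1)s²/χ²_{α/2}, (n-1)s²/χ²_{1-α/2}) = (24·58.8/45.559, 24·58.8/9.886) = (30.98, 142.75)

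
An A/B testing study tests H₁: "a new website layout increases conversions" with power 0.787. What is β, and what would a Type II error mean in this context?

β = 1 - power = 1 - 0.787 = 0.213. A Type II error is failing to reject H₀ when H₀ is false (false negative) — here, failing to conclude that a new website layout increases conversions when in fact it is true. Consequence: discarding a layout that would have improved conversions — lost revenue.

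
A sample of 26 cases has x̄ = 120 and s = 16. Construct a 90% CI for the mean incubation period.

CI = x̄ ± t*(s/√n) = 120 ± 1.708(16/√26) = (114.64, 125.36)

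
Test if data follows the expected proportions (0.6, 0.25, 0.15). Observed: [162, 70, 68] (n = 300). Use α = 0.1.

Expected: [180.0, 75.0, 45.0]. χ² = 13.889. df = 2, critical = 4.605. Reject H₀.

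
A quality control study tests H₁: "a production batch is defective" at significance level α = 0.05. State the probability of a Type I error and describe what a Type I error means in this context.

P(Type I error) = α = 0.05. A Type I error is rejecting H₀ when H₀ is actually true (false positive) — here, concluding that a production batch is defective when in fact this is not the case. Consequence: scrapping a good batch — wasted material and cost for no reason.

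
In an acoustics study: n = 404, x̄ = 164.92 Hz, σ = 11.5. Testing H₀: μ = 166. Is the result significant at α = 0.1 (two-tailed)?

z = (164.92 - 166)/(11.5/√404) = -1.888. Since |z| > 1.645, significant at α = 0.1.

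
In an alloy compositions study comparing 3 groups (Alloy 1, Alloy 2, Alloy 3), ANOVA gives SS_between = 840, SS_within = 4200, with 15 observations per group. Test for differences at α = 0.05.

df_between = 2, df_within = 42. F = MS_between/MS_within = 420.0/100.0 = 4.2. F_crit ≈ 3.22. Reject H₀. At least one mean differs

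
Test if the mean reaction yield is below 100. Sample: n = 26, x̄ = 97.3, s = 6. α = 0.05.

t = (97.3 - 100)/(6/√26) = -2.295, df = 25. Critical t = -1.708. Reject H₀.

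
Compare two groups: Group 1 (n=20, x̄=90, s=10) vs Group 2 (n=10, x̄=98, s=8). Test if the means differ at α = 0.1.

Pooled sp = 9.4. t = -2.197, df = 28. Critical t = ±1.701. Reject H₀.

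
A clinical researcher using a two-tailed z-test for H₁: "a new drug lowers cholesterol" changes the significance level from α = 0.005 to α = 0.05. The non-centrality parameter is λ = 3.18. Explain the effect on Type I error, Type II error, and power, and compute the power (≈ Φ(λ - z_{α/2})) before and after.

Increasing α from 0.005 to 0.05:
• Type I error rate increases (α is the Type I rate by definition).
• Critical value moves from z_{α/2} = 2.807 to 1.96, so power = Φ(λ - z_{α/2}) goes from Φ(3.18 - 2.807) = 0.645 to Φ(3.18 - 1.96) = 0.889.
• Type II error rate β = 1 - power therefore decreases (0.355 → 0.111).
Appropriate when false negatives are costly — here, shelving an effective drug — patients miss out on a treatment that would have helped.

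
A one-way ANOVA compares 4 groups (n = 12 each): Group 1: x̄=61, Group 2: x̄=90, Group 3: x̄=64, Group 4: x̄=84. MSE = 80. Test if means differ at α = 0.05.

Grand mean = 74.75. SS_between = 7473.0, MS_between = 2491.0. F = 31.137, F_crit ≈ 2.816. Reject H₀.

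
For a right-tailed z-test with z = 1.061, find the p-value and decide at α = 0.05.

p = P(Z > 1.061) = 1 - Φ(1.061) ≈ 0.1443. Since p ≥ 0.05, fail to reject H₀ (not significant) at α = 0.05.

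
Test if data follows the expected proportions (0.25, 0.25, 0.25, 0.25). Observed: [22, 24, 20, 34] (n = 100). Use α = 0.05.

Expected: [25.0, 25.0, 25.0, 25.0]. χ² = 4.64. df = 3, critical = 7.815. Fail to reject H₀.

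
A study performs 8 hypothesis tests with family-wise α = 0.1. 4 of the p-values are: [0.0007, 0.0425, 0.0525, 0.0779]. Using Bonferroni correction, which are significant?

Bonferroni α = 0.1/8 = 0.0125. Significant p-values: [0.0007]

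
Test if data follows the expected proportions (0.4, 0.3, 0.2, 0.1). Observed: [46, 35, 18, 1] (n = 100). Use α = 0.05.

Expected: [40.0, 30.0, 20.0, 10.0]. χ² = 10.033. df = 3, critical = 7.815. Reject H₀.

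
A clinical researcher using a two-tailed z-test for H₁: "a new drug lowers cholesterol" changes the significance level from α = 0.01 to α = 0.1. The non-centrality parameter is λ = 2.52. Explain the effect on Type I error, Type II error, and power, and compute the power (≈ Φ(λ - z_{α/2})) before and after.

Increasing α from 0.01 to 0.1:
• Type I error rate increases (α is the Type I rate by definition).
• Critical value moves from z_{α/2} = 2.576 to 1.645, so power = Φ(λ - z_{α/2}) goes from Φ(2.52 - 2.576) = 0.478 to Φ(2.52 - 1.645) = 0.809.
• Type II error rate β = 1 - power therefore decreases (0.522 → 0.191).
Appropriate when false negatives are costly — here, shelving an effective drug — patients miss out on a treatment that would have helped.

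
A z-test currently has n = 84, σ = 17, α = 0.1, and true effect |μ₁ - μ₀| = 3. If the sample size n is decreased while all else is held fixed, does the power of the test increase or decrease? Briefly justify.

Power decreases: a smaller n inflates the standard error σ/√n, pulling the sampling distribution under H₁ back toward the critical value.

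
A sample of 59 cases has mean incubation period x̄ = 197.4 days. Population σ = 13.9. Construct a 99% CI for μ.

CI = x̄ ± z*(σ/√n) = 197.4 ± 2.576(13.9/√59) = 197.4 ± 4.66 = (192.74, 202.06)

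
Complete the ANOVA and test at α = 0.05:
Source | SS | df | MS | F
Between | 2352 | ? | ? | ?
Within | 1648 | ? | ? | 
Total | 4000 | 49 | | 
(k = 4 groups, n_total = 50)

df_between = 3, df_within = 46. MS_between = 784.0, MS_within = 35.83. F = 21.883, F_crit ≈ 2.807. Reject H₀.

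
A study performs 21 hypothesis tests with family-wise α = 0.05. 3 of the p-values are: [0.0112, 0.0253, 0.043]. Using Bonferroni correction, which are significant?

Bonferroni α = 0.05/21 = 0.00238. None of the given p-values are significant.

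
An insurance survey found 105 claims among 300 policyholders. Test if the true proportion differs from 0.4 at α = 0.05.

p̂ = 0.35, p₀ = 0.4. z = (p̂ - p₀)/√(p₀(1-p₀)/n) = -1.768. Critical: ±1.96. Fail to reject H₀.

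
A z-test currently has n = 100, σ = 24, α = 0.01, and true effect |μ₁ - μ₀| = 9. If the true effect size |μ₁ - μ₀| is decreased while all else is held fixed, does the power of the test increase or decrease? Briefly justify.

Power decreases: a smaller true effect decreases the non-centrality λ = |μ₁ - μ₀|/(σ/√n).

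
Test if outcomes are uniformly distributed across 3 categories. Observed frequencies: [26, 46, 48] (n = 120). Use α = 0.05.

Expected = 40 each. χ² = Σ(O-E)²/E = 7.4. df = 2, critical value = 5.991. Reject H₀.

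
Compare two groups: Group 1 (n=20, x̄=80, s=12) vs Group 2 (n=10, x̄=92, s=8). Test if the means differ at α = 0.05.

Pooled sp = 10.88. t = -2.849, df = 28. Critical t = ±2.048. Reject H₀.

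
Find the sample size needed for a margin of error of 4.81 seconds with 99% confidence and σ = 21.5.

n = (z*σ/E)² = (2.576×21.5/4.81)² = 132.6 → n = 133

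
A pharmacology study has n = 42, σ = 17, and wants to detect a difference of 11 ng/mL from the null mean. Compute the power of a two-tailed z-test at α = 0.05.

SE = σ/√n = 17/√42 = 2.623. Non-centrality λ = d/SE = 11/2.623 = 4.193. Power ≈ Φ(λ - z_{α/2}) = Φ(4.193 - 1.96) = Φ(2.233) = 0.987.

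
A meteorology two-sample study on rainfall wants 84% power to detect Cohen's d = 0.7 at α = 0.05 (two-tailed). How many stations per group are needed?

z_{α/2} = 1.96, z_β = Φ⁻¹(0.84) = 0.994. For medium effect (d = 0.7): n per group = 2(z_{α/2} + z_β)²/d² = 2(1.96 + 0.994)²/0.7² = 35.6 → 36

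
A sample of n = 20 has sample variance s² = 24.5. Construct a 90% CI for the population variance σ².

df = 19. χ²_{0.05} = 30.144, χ²_{0.95} = 10.117. CI for σ² = ((n-1)s²/χ²_{α/2}, (n-1)s²/χ²_{1-α/2}) = (19·24.5/30.144, 19·24.5/10.117) = (15.44, 46.01)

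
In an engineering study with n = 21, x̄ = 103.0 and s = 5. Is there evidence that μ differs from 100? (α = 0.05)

t = (x̄ - μ₀)/(s/√n) = (103.0 - 100)/(5/√21) = 2.75. df = 20, critical t = ±2.086. Reject H₀.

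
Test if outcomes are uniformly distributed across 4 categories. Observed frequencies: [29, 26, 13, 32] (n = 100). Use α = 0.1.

Expected = 25 each. χ² = Σ(O-E)²/E = 8.4. df = 3, critical value = 6.251. Reject H₀.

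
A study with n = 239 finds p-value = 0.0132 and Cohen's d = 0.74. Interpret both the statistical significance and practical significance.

Statistically significant (p = 0.0132 < 0.05). Cohen's d = 0.74 indicates a medium effect size. Both statistical and practical significance should be considered.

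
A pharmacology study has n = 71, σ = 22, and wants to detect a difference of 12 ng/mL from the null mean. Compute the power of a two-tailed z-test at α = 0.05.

SE = σ/√n = 22/√71 = 2.611. Non-centrality λ = d/SE = 12/2.611 = 4.596. Power ≈ Φ(λ - z_{α/2}) = Φ(4.596 - 1.96) = Φ(2.636) = 0.996.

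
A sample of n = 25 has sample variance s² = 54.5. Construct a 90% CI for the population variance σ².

df = 24. χ²_{0.05} = 36.415, χ²_{0.95} = 13.848. CI for σ² = ((n-1)s²/χ²_{α/2}, (n-1)s²/χ²_{1-α/2}) = (24·54.5/36.415, 24·54.5/13.848) = (35.92, 94.45)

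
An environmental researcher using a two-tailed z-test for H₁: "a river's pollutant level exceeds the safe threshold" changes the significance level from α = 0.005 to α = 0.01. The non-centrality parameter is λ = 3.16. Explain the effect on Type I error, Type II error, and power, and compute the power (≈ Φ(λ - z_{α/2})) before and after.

Increasing α from 0.005 to 0.01:
• Type I error rate increases (α is the Type I rate by definition).
• Critical value moves from z_{α/2} = 2.807 to 2.576, so power = Φ(λ - z_{α/2}) goes from Φ(3.16 - 2.807) = 0.638 to Φ(3.16 - 2.576) = 0.72.
• Type II error rate β = 1 - power therefore decreases (0.362 → 0.28).
Appropriate when false negatives are costly — here, allowing unsafe pollution to continue.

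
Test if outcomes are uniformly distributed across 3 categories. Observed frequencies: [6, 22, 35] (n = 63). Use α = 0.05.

Expected = 21 each. χ² = Σ(O-E)²/E = 20.095. df = 2, critical value = 5.991. Reject H₀.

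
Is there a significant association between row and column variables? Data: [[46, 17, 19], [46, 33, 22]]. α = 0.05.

χ² = 3.404. df = 2, critical = 5.991. Fail to reject H₀. No evidence of dependence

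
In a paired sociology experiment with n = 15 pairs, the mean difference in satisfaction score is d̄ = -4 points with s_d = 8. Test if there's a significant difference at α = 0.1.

t = d̄/(s_d/√n) = -4/(8/√15) = -1.936. df = 14, critical t = ±1.761. Reject H₀.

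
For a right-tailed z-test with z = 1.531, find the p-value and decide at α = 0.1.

p = P(Z > 1.531) = 1 - Φ(1.531) ≈ 0.0629. Since p < 0.1, reject H₀ (significant) at α = 0.1.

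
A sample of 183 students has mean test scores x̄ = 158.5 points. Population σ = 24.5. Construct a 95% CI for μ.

CI = x̄ ± z*(σ/√n) = 158.5 ± 1.96(24.5/√183) = 158.5 ± 3.55 = (154.95, 162.05)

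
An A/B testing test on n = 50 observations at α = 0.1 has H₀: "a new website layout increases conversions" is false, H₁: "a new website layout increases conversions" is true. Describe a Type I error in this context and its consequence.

Type I error: rejecting H₀ when it is true — concluding that a new website layout increases conversions when in fact it is not. Consequence: rolling out a layout that doesn't actually help — wasted engineering effort.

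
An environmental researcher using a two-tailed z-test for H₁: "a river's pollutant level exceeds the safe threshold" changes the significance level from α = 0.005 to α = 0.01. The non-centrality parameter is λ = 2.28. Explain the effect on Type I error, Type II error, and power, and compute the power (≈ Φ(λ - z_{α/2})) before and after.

Increasing α from 0.005 to 0.01:
• Type I error rate increases (α is the Type I rate by definition).
• Critical value moves from z_{α/2} = 2.807 to 2.576, so power = Φ(λ - z_{α/2}) goes from Φ(2.28 - 2.807) = 0.299 to Φ(2.28 - 2.576) = 0.384.
• Type II error rate β = 1 - power therefore decreases (0.701 → 0.616).
Appropriate when false negatives are costly — here, allowing unsafe pollution to continue.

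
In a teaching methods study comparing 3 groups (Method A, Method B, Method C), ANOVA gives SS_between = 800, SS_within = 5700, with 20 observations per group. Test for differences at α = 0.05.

df_between = 2, df_within = 57. F = MS_between/MS_within = 400.0/100.0 = 4.0. F_crit ≈ 3.159. Reject H₀. At least one mean differs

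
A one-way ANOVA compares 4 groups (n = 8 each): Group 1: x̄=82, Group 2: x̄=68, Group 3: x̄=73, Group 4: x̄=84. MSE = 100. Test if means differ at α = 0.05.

Grand mean = 76.75. SS_between = 1366.0, MS_between = 455.33. F = 4.553, F_crit ≈ 2.947. Reject H₀.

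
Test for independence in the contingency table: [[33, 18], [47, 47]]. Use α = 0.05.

χ² = 2.891. df = 1, critical = 3.841. Fail to reject H₀. No evidence of dependence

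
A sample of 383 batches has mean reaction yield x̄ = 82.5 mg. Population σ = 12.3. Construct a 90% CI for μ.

CI = x̄ ± z*(σ/√n) = 82.5 ± 1.645(12.3/√383) = 82.5 ± 1.03 = (81.47, 83.53)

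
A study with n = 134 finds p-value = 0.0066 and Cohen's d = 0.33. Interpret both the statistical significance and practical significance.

Statistically significant (p = 0.0066 < 0.05). Cohen's d = 0.33 indicates a small effect size. Both statistical and practical significance should be considered.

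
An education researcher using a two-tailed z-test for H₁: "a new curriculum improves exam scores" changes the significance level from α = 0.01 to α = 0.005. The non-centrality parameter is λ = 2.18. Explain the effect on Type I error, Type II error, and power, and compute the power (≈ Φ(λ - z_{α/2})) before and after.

Decreasing α from 0.01 to 0.005:
• Type I error rate decreases (α is the Type I rate by definition).
• Critical value moves from z_{α/2} = 2.576 to 2.807, so power = Φ(λ - z_{α/2}) goes from Φ(2.18 - 2.576) = 0.346 to Φ(2.18 - 2.807) = 0.265.
• Type II error rate β = 1 - power therefore increases (0.654 → 0.735).
Appropriate when false positives are costly — here, adopting a curriculum that gives no real benefit — disruption for nothing.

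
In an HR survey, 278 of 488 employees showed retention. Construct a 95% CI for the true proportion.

p̂ = 0.57. CI = p̂ ± z*√(p̂(1-p̂)/n) = (0.526, 0.614)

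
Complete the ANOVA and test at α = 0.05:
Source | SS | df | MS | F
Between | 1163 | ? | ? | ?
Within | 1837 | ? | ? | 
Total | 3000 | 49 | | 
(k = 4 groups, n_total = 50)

df_between = 3, df_within = 46. MS_between = 387.67, MS_within = 39.93. F = 9.707, F_crit ≈ 2.807. Reject H₀.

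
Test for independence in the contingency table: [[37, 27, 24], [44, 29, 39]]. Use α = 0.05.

χ² = 1.388. df = 2, critical = 5.991. Fail to reject H₀. No evidence of dependence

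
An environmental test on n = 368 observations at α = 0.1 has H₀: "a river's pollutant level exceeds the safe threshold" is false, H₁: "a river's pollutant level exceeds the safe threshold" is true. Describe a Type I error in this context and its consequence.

Type I error: rejecting H₀ when it is true — concluding that a river's pollutant level exceeds the safe threshold when in fact it is not. Consequence: shutting down a compliant factory unnecessarily.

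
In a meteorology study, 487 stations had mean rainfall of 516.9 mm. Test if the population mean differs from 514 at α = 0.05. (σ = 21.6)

z = (x̄ - μ₀)/(σ/√n) = (516.9 - 514)/(21.6/√487) = 2.963. Critical value: ±1.96. Since |2.963| > 1.96, Reject H₀.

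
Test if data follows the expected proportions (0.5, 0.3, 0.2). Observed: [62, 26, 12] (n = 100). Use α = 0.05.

Expected: [50.0, 30.0, 20.0]. χ² = 6.613. df = 2, critical = 5.991. Reject H₀.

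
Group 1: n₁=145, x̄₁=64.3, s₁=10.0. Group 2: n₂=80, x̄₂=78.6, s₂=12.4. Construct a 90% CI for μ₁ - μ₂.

Difference = -14.3. SE = √(10.0²/145 + 12.4²/80) = 1.616. CI = (-16.96, -11.64)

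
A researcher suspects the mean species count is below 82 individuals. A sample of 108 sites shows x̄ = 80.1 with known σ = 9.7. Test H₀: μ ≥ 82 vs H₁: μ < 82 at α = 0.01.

z = -2.036. Critical value: -2.33. Fail to reject H₀.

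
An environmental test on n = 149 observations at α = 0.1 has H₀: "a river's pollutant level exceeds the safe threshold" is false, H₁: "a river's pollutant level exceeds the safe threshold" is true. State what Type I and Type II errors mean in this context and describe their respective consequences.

Type I (false positive): concluding that a river's pollutant level exceeds the safe threshold when it is not — shutting down a compliant factory unnecessarily. Type II (false negative): failing to conclude that a river's pollutant level exceeds the safe threshold when it is — allowing unsafe pollution to continue. Which is costlier depends on domain priorities and is a judgement call rather than a statistical fact.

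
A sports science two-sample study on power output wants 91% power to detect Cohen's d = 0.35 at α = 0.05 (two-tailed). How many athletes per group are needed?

z_{α/2} = 1.96, z_β = Φ⁻¹(0.91) = 1.341. For small effect (d = 0.35): n per group = 2(z_{α/2} + z_β)²/d² = 2(1.96 + 1.341)²/0.35² = 177.9 → 178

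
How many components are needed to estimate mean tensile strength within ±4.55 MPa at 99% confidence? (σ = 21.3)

n = (z*σ/E)² = (2.576×21.3/4.55)² = 145.4 → n = 146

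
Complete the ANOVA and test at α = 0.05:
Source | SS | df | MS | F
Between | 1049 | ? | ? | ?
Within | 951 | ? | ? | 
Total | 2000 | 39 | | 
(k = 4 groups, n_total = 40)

df_between = 3, df_within = 36. MS_between = 349.67, MS_within = 26.42. F = 13.237, F_crit ≈ 2.866. Reject H₀.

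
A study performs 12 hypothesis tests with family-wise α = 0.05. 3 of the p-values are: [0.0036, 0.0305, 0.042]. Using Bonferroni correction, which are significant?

Bonferroni α = 0.05/12 = 0.00417. Significant p-values: [0.0036]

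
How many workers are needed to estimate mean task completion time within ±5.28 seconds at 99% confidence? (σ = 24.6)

n = (z*σ/E)² = (2.576×24.6/5.28)² = 144.04 → n = 145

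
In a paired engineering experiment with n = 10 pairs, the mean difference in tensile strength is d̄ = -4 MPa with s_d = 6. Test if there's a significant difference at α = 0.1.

t = d̄/(s_d/√n) = -4/(6/√10) = -2.108. df = 9, critical t = ±1.833. Reject H₀.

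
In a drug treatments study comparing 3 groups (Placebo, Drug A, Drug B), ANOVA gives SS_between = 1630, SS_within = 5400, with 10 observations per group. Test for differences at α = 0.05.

df_between = 2, df_within = 27. F = MS_between/MS_within = 815.0/200.0 = 4.075. F_crit ≈ 3.354. Reject H₀. At least one mean differs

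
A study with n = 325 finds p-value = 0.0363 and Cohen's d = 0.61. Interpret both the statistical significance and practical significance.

Statistically significant (p = 0.0363 < 0.05). Cohen's d = 0.61 indicates a medium effect size. Both statistical and practical significance should be considered.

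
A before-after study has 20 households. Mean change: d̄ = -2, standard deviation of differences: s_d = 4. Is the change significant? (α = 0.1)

t = d̄/(s_d/√n) = -2/(4/√20) = -2.236. df = 19, critical t = ±1.729. Reject H₀.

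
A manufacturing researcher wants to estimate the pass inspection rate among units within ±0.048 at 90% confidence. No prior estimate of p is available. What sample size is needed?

Conservative approach: use p = 0.5 (maximizes p(1-p) = 0.25). n = z²(0.25)/E² = 1.645²×0.25/0.048² = 293.6 → n = 294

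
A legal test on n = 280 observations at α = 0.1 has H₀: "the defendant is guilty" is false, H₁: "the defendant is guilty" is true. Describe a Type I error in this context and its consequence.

Type I error: rejecting H₀ when it is true — concluding that the defendant is guilty when in fact it is not. Consequence: convicting an innocent person.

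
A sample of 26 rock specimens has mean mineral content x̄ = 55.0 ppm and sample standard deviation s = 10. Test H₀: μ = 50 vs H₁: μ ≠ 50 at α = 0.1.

t = (x̄ - μ₀)/(s/√n) = (55.0 - 50)/(10/√26) = 2.55. df = 25, critical t = ±1.708. Reject H₀.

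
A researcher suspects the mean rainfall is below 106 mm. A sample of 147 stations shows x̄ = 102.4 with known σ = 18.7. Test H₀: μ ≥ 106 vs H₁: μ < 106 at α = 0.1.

z = -2.334. Critical value: -1.28. Reject H₀.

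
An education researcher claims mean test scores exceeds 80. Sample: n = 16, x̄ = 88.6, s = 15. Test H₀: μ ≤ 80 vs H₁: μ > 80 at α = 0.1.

t = (88.6 - 80)/(15/√16) = 2.293, df = 15. Critical t = 1.341. Reject H₀.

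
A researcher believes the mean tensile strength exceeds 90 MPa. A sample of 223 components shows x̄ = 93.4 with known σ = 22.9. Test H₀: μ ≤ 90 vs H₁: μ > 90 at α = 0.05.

z = 2.217. Critical value: 1.645. Reject H₀.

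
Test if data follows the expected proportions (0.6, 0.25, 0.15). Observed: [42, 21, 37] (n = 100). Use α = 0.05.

Expected: [60.0, 25.0, 15.0]. χ² = 38.307. df = 2, critical = 5.991. Reject H₀.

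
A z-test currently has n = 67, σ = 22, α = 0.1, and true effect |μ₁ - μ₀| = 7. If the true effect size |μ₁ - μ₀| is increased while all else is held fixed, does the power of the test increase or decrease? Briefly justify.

Power increases: a larger true effect increases the non-centrality λ = |μ₁ - μ₀|/(σ/√n).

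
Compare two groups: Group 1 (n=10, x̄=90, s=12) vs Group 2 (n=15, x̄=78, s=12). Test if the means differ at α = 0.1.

Pooled sp = 12.0. t = 2.449, df = 23. Critical t = ±1.714. Reject H₀.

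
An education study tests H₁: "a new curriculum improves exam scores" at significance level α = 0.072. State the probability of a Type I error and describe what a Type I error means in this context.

P(Type I error) = α = 0.072. A Type I error is rejecting H₀ when H₀ is actually true (false positive) — here, concluding that a new curriculum improves exam scores when in fact this is not the case. Consequence: adopting a curriculum that gives no real benefit — disruption for nothing.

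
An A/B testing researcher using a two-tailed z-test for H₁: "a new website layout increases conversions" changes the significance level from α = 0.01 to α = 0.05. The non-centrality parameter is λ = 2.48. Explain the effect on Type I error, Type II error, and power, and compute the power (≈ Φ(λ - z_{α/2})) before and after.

Increasing α from 0.01 to 0.05:
• Type I error rate increases (α is the Type I rate by definition).
• Critical value moves from z_{α/2} = 2.576 to 1.96, so power = Φ(λ - z_{α/2}) goes from Φ(2.48 - 2.576) = 0.462 to Φ(2.48 - 1.96) = 0.698.
• Type II error rate β = 1 - power therefore decreases (0.538 → 0.302).
Appropriate when false negatives are costly — here, discarding a layout that would have improved conversions — lost revenue.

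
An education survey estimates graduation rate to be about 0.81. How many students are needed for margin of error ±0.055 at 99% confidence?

n = z²p(1-p)/E² = 2.576²×0.81×0.19/0.055² = 337.6 → n = 338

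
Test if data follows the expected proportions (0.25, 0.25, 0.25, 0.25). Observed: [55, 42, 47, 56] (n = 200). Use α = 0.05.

Expected: [50.0, 50.0, 50.0, 50.0]. χ² = 2.68. df = 3, critical = 7.815. Fail to reject H₀.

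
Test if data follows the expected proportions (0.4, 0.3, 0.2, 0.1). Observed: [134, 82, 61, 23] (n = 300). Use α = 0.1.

Expected: [120.0, 90.0, 60.0, 30.0]. χ² = 3.994. df = 3, critical = 6.251. Fail to reject H₀.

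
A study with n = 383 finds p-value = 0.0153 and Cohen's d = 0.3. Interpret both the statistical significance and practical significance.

Statistically significant (p = 0.0153 < 0.05). Cohen's d = 0.3 indicates a small effect size. Both statistical and practical significance should be considered.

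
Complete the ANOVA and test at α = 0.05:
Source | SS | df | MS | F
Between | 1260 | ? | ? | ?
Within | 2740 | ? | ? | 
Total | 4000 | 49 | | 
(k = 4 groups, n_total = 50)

df_between = 3, df_within = 46. MS_between = 420.0, MS_within = 59.57. F = 7.051, F_crit ≈ 2.807. Reject H₀.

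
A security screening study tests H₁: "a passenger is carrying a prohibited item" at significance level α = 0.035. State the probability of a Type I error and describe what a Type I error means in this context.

P(Type I error) = α = 0.035. A Type I error is rejecting H₀ when H₀ is actually true (false positive) — here, concluding that a passenger is carrying a prohibited item when in fact this is not the case. Consequence: detaining an innocent passenger — delay and inconvenience.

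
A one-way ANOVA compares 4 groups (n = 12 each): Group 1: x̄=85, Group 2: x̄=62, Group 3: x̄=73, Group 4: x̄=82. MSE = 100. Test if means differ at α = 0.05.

Grand mean = 75.5. SS_between = 3852.0, MS_between = 1284.0. F = 12.84, F_crit ≈ 2.816. Reject H₀.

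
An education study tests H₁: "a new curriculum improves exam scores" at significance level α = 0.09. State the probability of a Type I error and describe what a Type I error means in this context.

P(Type I error) = α = 0.09. A Type I error is rejecting H₀ when H₀ is actually true (false positive) — here, concluding that a new curriculum improves exam scores when in fact this is not the case. Consequence: adopting a curriculum that gives no real benefit — disruption for nothing.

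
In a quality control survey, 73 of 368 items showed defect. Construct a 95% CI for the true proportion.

p̂ = 0.198. CI = p̂ ± z*√(p̂(1-p̂)/n) = (0.158, 0.239)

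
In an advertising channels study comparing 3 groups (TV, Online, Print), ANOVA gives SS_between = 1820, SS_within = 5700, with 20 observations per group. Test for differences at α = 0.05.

df_between = 2, df_within = 57. F = MS_between/MS_within = 910.0/100.0 = 9.1. F_crit ≈ 3.159. Reject H₀. At least one mean differs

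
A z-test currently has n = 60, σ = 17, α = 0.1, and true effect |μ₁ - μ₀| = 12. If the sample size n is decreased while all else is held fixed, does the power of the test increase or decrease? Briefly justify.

Power decreases: a smaller n inflates the standard error σ/√n, pulling the sampling distribution under H₁ back toward the critical value.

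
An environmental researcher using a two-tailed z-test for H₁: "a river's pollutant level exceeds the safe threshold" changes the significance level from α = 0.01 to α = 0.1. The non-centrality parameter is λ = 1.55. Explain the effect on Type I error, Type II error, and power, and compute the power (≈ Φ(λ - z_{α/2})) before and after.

Increasing α from 0.01 to 0.1:
• Type I error rate increases (α is the Type I rate by definition).
• Critical value moves from z_{α/2} = 2.576 to 1.645, so power = Φ(λ - z_{α/2}) goes from Φ(1.55 - 2.576) = 0.152 to Φ(1.55 - 1.645) = 0.462.
• Type II error rate β = 1 - power therefore decreases (0.848 → 0.538).
Appropriate when false negatives are costly — here, allowing unsafe pollution to continue.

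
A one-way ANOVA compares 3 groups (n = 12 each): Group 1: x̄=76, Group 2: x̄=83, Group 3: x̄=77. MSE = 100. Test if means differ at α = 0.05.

Grand mean = 78.67. SS_between = 344.0, MS_between = 172.0. F = 1.72, F_crit ≈ 3.285. Fail to reject H₀.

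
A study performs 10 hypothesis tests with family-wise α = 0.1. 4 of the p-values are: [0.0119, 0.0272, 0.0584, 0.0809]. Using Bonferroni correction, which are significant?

Bonferroni α = 0.1/10 = 0.01. None of the given p-values are significant.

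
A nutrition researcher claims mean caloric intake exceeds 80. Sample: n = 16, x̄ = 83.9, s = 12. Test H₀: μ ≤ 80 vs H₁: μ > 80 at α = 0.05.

t = (83.9 - 80)/(12/√16) = 1.3, df = 15. Critical t = 1.753. Fail to reject H₀.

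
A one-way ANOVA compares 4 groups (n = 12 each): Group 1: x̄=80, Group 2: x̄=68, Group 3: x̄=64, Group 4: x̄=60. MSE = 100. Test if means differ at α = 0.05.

Grand mean = 68.0. SS_between = 2688.0, MS_between = 896.0. F = 8.96, F_crit ≈ 2.816. Reject H₀.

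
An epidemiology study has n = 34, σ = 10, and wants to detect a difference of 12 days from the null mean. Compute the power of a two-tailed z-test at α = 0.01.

SE = σ/√n = 10/√34 = 1.715. Non-centrality λ = d/SE = 12/1.715 = 6.997. Power ≈ Φ(λ - z_{α/2}) = Φ(6.997 - 2.576) = Φ(4.421) = 1.0.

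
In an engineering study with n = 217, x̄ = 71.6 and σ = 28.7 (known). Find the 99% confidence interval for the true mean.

CI = x̄ ± z*(σ/√n) = 71.6 ± 2.576(28.7/√217) = 71.6 ± 5.02 = (66.58, 76.62)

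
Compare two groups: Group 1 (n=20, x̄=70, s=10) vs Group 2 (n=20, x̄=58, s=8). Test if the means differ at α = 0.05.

Pooled sp = 9.06. t = 4.191, df = 38. Critical t = ±2.024. Reject H₀.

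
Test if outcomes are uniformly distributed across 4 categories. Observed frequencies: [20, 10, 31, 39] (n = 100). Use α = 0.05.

Expected = 25 each. χ² = Σ(O-E)²/E = 19.28. df = 3, critical value = 7.815. Reject H₀.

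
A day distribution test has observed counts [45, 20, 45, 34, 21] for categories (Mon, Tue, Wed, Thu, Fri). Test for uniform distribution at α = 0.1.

Expected = 33 each. χ² = Σ(O-E)²/E = 18.242. df = 4, critical value = 7.779. Reject H₀.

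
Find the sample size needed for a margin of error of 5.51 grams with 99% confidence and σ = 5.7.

n = (z*σ/E)² = (2.576×5.7/5.51)² = 7.1 → n = 8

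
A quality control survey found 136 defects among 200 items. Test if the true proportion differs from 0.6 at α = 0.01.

p̂ = 0.68, p₀ = 0.6. z = (p̂ - p₀)/√(p₀(1-p₀)/n) = 2.309. Critical: ±2.576. Fail to reject H₀.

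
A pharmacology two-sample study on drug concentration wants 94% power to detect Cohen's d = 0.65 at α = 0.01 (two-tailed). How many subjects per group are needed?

z_{α/2} = 2.576, z_β = Φ⁻¹(0.94) = 1.555. For medium effect (d = 0.65): n per group = 2(z_{α/2} + z_β)²/d² = 2(2.576 + 1.555)²/0.65² = 80.8 → 81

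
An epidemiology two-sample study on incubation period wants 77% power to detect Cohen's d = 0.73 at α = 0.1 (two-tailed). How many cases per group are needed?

z_{α/2} = 1.645, z_β = Φ⁻¹(0.77) = 0.739. For medium effect (d = 0.73): n per group = 2(z_{α/2} + z_β)²/d² = 2(1.645 + 0.739)²/0.73² = 21.3 → 22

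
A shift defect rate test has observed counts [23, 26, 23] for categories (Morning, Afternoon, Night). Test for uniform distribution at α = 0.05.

Expected = 24 each. χ² = Σ(O-E)²/E = 0.25. df = 2, critical value = 5.991. Fail to reject H₀.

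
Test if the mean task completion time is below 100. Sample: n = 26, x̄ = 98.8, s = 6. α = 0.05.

t = (98.8 - 100)/(6/√26) = -1.02, df = 25. Critical t = -1.708. Fail to reject H₀.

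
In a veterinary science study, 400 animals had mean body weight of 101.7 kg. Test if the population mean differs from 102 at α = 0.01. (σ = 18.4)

z = (x̄ - μ₀)/(σ/√n) = (101.7 - 102)/(18.4/√400) = -0.326. Critical value: ±2.576. Since |-0.326| ≤ 2.576, Fail to reject H₀.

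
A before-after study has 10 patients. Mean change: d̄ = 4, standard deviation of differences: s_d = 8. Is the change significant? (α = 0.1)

t = d̄/(s_d/√n) = 4/(8/√10) = 1.581. df = 9, critical t = ±1.833. Fail to reject H₀.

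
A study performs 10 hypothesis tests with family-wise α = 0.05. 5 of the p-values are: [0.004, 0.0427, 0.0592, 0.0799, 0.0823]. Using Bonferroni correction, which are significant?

Bonferroni α = 0.05/10 = 0.005. Significant p-values: [0.004]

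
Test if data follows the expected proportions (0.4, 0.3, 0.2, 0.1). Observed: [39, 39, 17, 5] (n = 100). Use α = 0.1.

Expected: [40.0, 30.0, 20.0, 10.0]. χ² = 5.675. df = 3, critical = 6.251. Fail to reject H₀.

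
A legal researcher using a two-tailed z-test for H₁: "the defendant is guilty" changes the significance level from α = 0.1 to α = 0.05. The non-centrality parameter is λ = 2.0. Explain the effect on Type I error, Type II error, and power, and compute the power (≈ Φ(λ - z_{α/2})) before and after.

Decreasing α from 0.1 to 0.05:
• Type I error rate decreases (α is the Type I rate by definition).
• Critical value moves from z_{α/2} = 1.645 to 1.96, so power = Φ(λ - z_{α/2}) goes from Φ(2.0 - 1.645) = 0.639 to Φ(2.0 - 1.96) = 0.516.
• Type II error rate β = 1 - power therefore increases (0.361 → 0.484).
Appropriate when false positives are costly — here, convicting an innocent person.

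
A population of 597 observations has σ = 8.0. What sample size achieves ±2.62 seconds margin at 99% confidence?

Without FPC: n₀ = (2.576×8.0/2.62)² = 61.868. With FPC: n = n₀N/(n₀+N-1) = 56.1 → n = 57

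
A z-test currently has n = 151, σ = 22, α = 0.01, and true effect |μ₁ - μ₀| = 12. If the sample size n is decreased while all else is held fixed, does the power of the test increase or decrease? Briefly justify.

Power decreases: a smaller n inflates the standard error σ/√n, pulling the sampling distribution under H₁ back toward the critical value.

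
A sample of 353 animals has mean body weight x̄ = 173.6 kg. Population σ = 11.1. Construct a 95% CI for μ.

CI = x̄ ± z*(σ/√n) = 173.6 ± 1.96(11.1/√353) = 173.6 ± 1.16 = (172.44, 174.76)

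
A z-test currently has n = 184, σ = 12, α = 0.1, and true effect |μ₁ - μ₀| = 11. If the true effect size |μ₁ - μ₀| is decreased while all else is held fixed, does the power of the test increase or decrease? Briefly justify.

Power decreases: a smaller true effect decreases the non-centrality λ = |μ₁ - μ₀|/(σ/√n).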